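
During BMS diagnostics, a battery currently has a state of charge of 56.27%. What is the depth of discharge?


DOD = 100 - SOC = 100 - 56.27 = 43.73%

43.73%


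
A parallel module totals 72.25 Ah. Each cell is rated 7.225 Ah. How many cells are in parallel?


n = C_total / C_cell = 72.25 / 7.225 = 10

10


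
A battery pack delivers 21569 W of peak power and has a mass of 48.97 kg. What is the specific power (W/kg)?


Specific power = 21569 W / 48.97 kg = 440.5 W/kg

440.5 W/kg


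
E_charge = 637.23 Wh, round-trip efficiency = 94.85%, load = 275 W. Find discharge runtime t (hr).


Step 1: E_discharge = eta/100 * E_charge = 94.85/100 * 637.23 = 604.41 Wh
Step 2: t = E_discharge / P = 604.41 / 275 = 2.198 hr

2.198 hr


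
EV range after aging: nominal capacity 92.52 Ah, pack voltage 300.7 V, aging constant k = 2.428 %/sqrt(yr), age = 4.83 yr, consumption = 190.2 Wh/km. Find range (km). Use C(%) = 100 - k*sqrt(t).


Step 1: capacity retention = 100 - 2.428 * sqrt(4.83) = 100 - 2.428 * 2.1977 = 94.664%
Step 2: C_now = 92.52 * 94.664/100 = 87.583 Ah
Step 3: E_pack = V * C_now = 300.7 * 87.583 = 26336 Wh
Step 4: range = E_pack / consumption = 26336 / 190.2 = 138.5 km

138.5 km


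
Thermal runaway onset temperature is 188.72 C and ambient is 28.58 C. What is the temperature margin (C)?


Safety margin = 188.72 C - 28.58 C = 160.14 C

160.14 C


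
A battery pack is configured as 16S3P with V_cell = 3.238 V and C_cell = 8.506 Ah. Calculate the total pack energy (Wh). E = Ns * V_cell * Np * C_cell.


E = Ns * Vcell * Np * Ccell = 16 * 3.238 * 3 * 8.506 = 1322 Wh

1322 Wh


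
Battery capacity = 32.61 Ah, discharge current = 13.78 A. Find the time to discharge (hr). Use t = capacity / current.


Runtime = 32.61 Ah / 13.78 A = 2.366 hr

2.366 hr


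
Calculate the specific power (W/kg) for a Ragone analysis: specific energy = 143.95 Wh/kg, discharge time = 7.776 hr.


Specific power = 143.95 Wh/kg / 7.776 hr = 18.51 W/kg

18.51 W/kg


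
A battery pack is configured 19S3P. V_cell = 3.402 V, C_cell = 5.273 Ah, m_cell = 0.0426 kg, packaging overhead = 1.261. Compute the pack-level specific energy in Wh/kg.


Step 1: V_pack = 19 * 3.402 = 64.638 V
Step 2: C_pack = 3 * 5.273 = 15.819 Ah
Step 3: E_pack = V_pack * C_pack = 64.638 * 15.819 = 1022.5 Wh
Step 4: m_pack = 19 * 3 * 0.0426 * 1.261 = 3.062 kg
Step 5: ED = E_pack / m_pack = 1022.5 / 3.062 = 333.9 Wh/kg

333.9 Wh/kg


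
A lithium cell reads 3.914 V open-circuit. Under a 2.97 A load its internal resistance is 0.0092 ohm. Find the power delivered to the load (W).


Step 1: V_terminal = OCV - I*R = 3.914 - 2.97 * 0.0092 = 3.8867 V
Step 2: P_out = V_terminal * I = 3.8867 * 2.97 = 11.54 W

11.54 W


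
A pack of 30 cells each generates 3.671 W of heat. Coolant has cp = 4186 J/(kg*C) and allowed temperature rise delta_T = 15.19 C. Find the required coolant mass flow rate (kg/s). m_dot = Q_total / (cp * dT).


Step 1: Total heat Q = 30 * 3.671 W = 110.13 W
Step 2: denom = cp * dT = 4186 * 15.19 = 63585
Step 3: m_dot = 110.13 / 63585 = 0.001732 kg/s

0.001732 kg/s


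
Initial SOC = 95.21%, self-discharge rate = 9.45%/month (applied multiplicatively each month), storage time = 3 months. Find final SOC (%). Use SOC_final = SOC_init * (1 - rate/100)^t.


Monthly retention factor = 1 - 9.45/100 = 0.9055
Over 3 months: factor^3 = 0.74245
SOC_final = 95.21 * 0.74245 = 70.69%

70.69%


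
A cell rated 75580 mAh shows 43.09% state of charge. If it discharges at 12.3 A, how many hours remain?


Convert: C_total = 75580 mAh = 75.58 Ah
Step 1: remaining = SOC/100 * C_total = 43.09/100 * 75.58 = 32.567 Ah
Step 2: t = remaining / I = 32.567 / 12.3 = 2.648 hr

2.648 hr


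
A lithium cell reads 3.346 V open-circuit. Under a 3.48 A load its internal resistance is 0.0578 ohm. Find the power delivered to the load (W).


Step 1: V_terminal = OCV - I*R = 3.346 - 3.48 * 0.0578 = 3.1449 V
Step 2: P_out = V_terminal * I = 3.1449 * 3.48 = 10.94 W

10.94 W


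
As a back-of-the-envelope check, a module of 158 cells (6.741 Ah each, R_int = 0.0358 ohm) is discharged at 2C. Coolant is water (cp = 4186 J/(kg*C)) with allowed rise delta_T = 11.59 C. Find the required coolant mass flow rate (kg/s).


Step 1: I = 2 * 6.741 = 13.482 A
Step 2: Q_cell = I^2 * R = 13.482^2 * 0.0358 = 6.5072 W
Step 3: Q_total = 158 * 6.5072 = 1028.1 W
Step 4: m_dot = Q_total / (cp * dT) = 1028.1 / (4186 * 11.59) = 0.02119 kg/s

0.02119 kg/s


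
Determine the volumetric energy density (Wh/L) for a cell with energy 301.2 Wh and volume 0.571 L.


ED = E / V = 301.2 / 0.571 = 527.5 Wh/L

527.5 Wh/L


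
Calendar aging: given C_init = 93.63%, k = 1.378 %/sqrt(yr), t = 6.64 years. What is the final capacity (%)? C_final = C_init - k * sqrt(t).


Step 1: sqrt(6.64 yr) = 2.5768
Step 2: drop = 1.378 * 2.5768 = 3.5508
Step 3: C_final = 93.63 - 3.5508 = 90.08%

90.08%


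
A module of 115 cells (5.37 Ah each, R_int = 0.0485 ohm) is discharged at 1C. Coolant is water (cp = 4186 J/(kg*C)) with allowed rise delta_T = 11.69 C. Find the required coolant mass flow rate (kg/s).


Step 1: I = 1 * 5.37 = 5.37 A
Step 2: Q_cell = I^2 * R = 5.37^2 * 0.0485 = 1.3986 W
Step 3: Q_total = 115 * 1.3986 = 160.84 W
Step 4: m_dot = Q_total / (cp * dT) = 160.84 / (4186 * 11.69) = 0.003287 kg/s

0.003287 kg/s


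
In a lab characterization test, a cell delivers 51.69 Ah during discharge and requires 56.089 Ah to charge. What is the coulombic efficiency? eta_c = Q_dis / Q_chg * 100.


eta_c = Q_dis / Q_chg * 100 = 51.69 / 56.089 * 100 = 92.16%

92.16%


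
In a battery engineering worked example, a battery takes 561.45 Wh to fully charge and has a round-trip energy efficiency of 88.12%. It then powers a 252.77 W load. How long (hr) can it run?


Step 1: E_discharge = eta/100 * E_charge = 88.12/100 * 561.45 = 494.75 Wh
Step 2: t = E_discharge / P = 494.75 / 252.77 = 1.957 hr

1.957 hr


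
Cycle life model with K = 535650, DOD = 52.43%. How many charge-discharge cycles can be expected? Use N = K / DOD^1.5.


Step 1: DOD^1.5 = 52.43^1.5 = 379.64
Step 2: N = 535650 / 379.64 = 1411 cycles

1411 cycles


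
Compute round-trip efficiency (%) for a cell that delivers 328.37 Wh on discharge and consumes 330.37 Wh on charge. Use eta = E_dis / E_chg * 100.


eta_e = E_dis / E_chg * 100 = 328.37 / 330.37 * 100 = 99.39%

99.39%


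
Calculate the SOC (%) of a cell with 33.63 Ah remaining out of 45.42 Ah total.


SOC% = 33.63 / 45.42 * 100 = 74.04%

74.04%


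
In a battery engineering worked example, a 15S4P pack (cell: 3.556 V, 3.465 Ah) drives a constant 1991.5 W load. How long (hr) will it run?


Step 1: E_pack = Ns * V_cell * Np * C_cell = 15 * 3.556 * 4 * 3.465 = 739.29 Wh
Step 2: t = E_pack / P = 739.29 / 1991.5 = 0.3712 hr

0.3712 hr


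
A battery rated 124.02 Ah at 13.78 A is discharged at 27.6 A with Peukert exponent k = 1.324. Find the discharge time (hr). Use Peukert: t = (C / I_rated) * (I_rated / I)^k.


Step 1: t_rated = C / I_rated = 124.02 / 13.78 = 9 hr
Step 2: ratio = 13.78 / 27.6 = 0.49928
Step 3: ratio^k = 0.49928^1.324 = 0.39866
Step 4: t = t_rated * ratio^k = 9 * 0.39866 = 3.588 hr

3.588 hr


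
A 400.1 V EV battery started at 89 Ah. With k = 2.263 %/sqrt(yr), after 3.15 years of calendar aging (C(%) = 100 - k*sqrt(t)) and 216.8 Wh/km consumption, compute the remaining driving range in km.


Step 1: capacity retention = 100 - 2.263 * sqrt(3.15) = 100 - 2.263 * 1.7748 = 95.984%
Step 2: C_now = 89 * 95.984/100 = 85.426 Ah
Step 3: E_pack = V * C_now = 400.1 * 85.426 = 34179 Wh
Step 4: range = E_pack / consumption = 34179 / 216.8 = 157.7 km

157.7 km


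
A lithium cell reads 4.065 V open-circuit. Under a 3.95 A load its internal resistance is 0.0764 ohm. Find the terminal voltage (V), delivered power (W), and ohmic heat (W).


Step 1: V_terminal = OCV - I*R = 4.065 - 3.95 * 0.0764 = 3.7632 V
Step 2: P_out = V_terminal * I = 3.7632 * 3.95 = 14.86 W
Step 3: Q = I^2 * R = 3.95^2 * 0.0764 = 1.192 W

V=3.7632 V, P=14.86 W, Q=1.192 W


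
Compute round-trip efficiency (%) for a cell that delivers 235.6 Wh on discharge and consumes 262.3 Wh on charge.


eta_e = E_dis / E_chg * 100 = 235.6 / 262.3 * 100 = 89.82%

89.82%


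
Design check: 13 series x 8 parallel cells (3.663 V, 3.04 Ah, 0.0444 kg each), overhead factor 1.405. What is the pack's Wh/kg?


Step 1: V_pack = 13 * 3.663 = 47.619 V
Step 2: C_pack = 8 * 3.04 = 24.32 Ah
Step 3: E_pack = V_pack * C_pack = 47.619 * 24.32 = 1158.1 Wh
Step 4: m_pack = 13 * 8 * 0.0444 * 1.405 = 6.4877 kg
Step 5: ED = E_pack / m_pack = 1158.1 / 6.4877 = 178.5 Wh/kg

178.5 Wh/kg


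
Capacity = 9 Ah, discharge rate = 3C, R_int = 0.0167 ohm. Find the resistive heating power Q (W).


Step 1: I = C_rate * capacity = 3 * 9 = 27 A
Step 2: Q = I^2 * R = 27^2 * 0.0167 = 729 * 0.0167 = 12.17 W

12.17 W


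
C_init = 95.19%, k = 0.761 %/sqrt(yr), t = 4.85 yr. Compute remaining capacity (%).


sqrt(t) = sqrt(4.85) = 2.2023
C_final = 95.19 - 0.761 * 2.2023 = 93.51%

93.51%


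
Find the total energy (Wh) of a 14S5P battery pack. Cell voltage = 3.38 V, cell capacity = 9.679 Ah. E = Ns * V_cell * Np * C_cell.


E = Ns * Vcell * Np * Ccell = 14 * 3.38 * 5 * 9.679 = 2290 Wh

2290 Wh


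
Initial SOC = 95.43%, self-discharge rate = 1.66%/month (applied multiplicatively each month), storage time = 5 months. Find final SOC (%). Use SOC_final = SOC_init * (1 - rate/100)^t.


Monthly retention factor = 1 - 1.66/100 = 0.9834
Over 5 months: factor^5 = 0.91971
SOC_final = 95.43 * 0.91971 = 87.77%

87.77%


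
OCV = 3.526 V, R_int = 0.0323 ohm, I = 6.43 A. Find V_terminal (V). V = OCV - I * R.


IR drop = 6.43 * 0.0323 = 0.20769 V
V = 3.526 - 0.20769 = 3.318 V

3.318 V


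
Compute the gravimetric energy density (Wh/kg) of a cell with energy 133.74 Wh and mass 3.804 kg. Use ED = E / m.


Specific energy = 133.74 Wh / 3.804 kg = 35.16 Wh/kg

35.16 Wh/kg


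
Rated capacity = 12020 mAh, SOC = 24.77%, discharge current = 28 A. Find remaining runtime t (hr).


Convert: C_total = 12020 mAh = 12.02 Ah
Step 1: remaining = SOC/100 * C_total = 24.77/100 * 12.02 = 2.9774 Ah
Step 2: t = remaining / I = 2.9774 / 28 = 0.1063 hr

0.1063 hr


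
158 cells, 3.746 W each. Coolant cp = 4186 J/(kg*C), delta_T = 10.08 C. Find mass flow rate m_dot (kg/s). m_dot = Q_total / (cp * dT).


Step 1: Total heat Q = 158 * 3.746 W = 591.87 W
Step 2: denom = cp * dT = 4186 * 10.08 = 42195
Step 3: m_dot = 591.87 / 42195 = 0.01403 kg/s

0.01403 kg/s


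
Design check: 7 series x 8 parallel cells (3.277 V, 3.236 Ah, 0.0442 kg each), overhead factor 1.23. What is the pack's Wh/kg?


Step 1: V_pack = 7 * 3.277 = 22.939 V
Step 2: C_pack = 8 * 3.236 = 25.888 Ah
Step 3: E_pack = V_pack * C_pack = 22.939 * 25.888 = 593.84 Wh
Step 4: m_pack = 7 * 8 * 0.0442 * 1.23 = 3.0445 kg
Step 5: ED = E_pack / m_pack = 593.84 / 3.0445 = 195.1 Wh/kg

195.1 Wh/kg


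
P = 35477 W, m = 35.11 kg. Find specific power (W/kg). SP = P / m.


SP = P / m = 35477 / 35.11 = 1010 W/kg

1010 W/kg


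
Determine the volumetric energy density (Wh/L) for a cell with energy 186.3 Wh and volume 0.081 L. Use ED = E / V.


ED = E / V = 186.3 / 0.081 = 2300 Wh/L

2300 Wh/L


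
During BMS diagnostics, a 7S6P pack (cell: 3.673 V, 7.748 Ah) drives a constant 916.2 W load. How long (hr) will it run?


Step 1: E_pack = Ns * V_cell * Np * C_cell = 7 * 3.673 * 6 * 7.748 = 1195.3 Wh
Step 2: t = E_pack / P = 1195.3 / 916.2 = 1.305 hr

1.305 hr


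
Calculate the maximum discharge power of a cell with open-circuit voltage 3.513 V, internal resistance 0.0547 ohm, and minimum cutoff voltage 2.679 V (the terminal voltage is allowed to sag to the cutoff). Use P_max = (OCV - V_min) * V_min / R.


dV = OCV - V_min = 0.834 V (so I_max = dV / R)
P_max = dV * V_min / R = 0.834 * 2.679 / 0.0547 = 40.85 W

40.85 W


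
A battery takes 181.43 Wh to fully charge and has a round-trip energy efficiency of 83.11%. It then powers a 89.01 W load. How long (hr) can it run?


Step 1: E_discharge = eta/100 * E_charge = 83.11/100 * 181.43 = 150.79 Wh
Step 2: t = E_discharge / P = 150.79 / 89.01 = 1.694 hr

1.694 hr


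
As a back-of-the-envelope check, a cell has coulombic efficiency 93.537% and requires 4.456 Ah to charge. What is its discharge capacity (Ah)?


Q_dis = eta/100 * Q_chg = 93.537/100 * 4.456 = 4.168 Ah

4.168 Ah


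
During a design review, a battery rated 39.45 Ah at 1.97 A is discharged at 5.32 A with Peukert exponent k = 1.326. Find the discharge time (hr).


t_rated = C / I_rated = 39.45 / 1.97 = 20.025 hr
(I_rated/I)^k = (0.3703)^1.326 = 0.26786
t = t_rated * (I_rated/I)^k = 20.025 * 0.26786 = 5.364 hr

5.364 hr


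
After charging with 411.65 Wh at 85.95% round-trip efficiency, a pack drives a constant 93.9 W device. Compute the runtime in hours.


Step 1: E_discharge = eta/100 * E_charge = 85.95/100 * 411.65 = 353.81 Wh
Step 2: t = E_discharge / P = 353.81 / 93.9 = 3.768 hr

3.768 hr


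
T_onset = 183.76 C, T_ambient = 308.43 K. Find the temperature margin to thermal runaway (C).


Convert: T_ambient = 308.43 K = 35.28 C
margin = 183.76 - 35.28 = 148.48 C

148.48 C


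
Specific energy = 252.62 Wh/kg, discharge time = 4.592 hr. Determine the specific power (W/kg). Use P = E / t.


P_specific = E / t = 252.62 / 4.592 = 55.01 W/kg

55.01 W/kg


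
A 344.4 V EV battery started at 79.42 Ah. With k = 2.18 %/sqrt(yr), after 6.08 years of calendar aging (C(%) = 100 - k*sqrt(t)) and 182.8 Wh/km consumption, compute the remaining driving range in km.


Step 1: capacity retention = 100 - 2.18 * sqrt(6.08) = 100 - 2.18 * 2.4658 = 94.625%
Step 2: C_now = 79.42 * 94.625/100 = 75.151 Ah
Step 3: E_pack = V * C_now = 344.4 * 75.151 = 25882 Wh
Step 4: range = E_pack / consumption = 25882 / 182.8 = 141.6 km

141.6 km


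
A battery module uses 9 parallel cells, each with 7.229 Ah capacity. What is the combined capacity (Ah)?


Parallel capacities add: 9 * 7.229 Ah = 65.061 Ah

65.061 Ah


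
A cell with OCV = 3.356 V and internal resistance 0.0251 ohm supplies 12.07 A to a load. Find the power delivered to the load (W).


Step 1: V_terminal = OCV - I*R = 3.356 - 12.07 * 0.0251 = 3.053 V
Step 2: P_out = V_terminal * I = 3.053 * 12.07 = 36.85 W

36.85 W


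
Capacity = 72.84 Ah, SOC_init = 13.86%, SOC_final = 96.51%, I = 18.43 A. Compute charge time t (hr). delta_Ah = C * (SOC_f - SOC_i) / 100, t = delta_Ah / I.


delta_Ah = 72.84 * (96.51 - 13.86) / 100 = 60.202 Ah
t = delta_Ah / I = 60.202 / 18.43 = 3.267 hr

3.267 hr


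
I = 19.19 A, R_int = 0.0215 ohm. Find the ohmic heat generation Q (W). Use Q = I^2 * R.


Q = I^2 * R = 19.19^2 * 0.0215 = 7.918 W

7.918 W


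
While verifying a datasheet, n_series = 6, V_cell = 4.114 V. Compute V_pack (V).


Series voltages add: 6 * 4.114 V = 24.684 V

24.684 V


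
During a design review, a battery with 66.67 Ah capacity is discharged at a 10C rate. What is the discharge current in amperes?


I = C_rate * capacity = 10 * 66.67 = 666.7 A

666.7 A


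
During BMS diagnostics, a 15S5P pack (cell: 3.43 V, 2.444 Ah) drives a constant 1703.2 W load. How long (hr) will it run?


Step 1: E_pack = Ns * V_cell * Np * C_cell = 15 * 3.43 * 5 * 2.444 = 628.72 Wh
Step 2: t = E_pack / P = 628.72 / 1703.2 = 0.3691 hr

0.3691 hr


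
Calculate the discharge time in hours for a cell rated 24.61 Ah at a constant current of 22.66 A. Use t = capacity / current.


Runtime = 24.61 Ah / 22.66 A = 1.086 hr

1.086 hr


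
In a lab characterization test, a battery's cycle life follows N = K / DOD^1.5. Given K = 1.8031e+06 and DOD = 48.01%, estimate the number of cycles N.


Step 1: DOD^1.5 = 48.01^1.5 = 332.66
Step 2: N = 1.8031e+06 / 332.66 = 5420 cycles

5420 cycles


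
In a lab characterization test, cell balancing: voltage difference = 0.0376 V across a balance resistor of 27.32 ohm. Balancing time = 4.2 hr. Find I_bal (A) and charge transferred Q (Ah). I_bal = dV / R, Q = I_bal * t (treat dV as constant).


I_bal = dV / R = 0.0376 / 27.32 = 0.0013763 A
Q = I_bal * t = 0.0013763 * 4.2 = 0.005780 Ah

I=0.0013763 A, Q=0.005780 Ah


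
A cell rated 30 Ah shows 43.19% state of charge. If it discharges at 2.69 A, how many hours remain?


Step 1: remaining = SOC/100 * C_total = 43.19/100 * 30 = 12.957 Ah
Step 2: t = remaining / I = 12.957 / 2.69 = 4.817 hr

4.817 hr


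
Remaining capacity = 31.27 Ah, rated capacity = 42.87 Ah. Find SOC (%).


SOC = (remaining / total) * 100 = (31.27 / 42.87) * 100 = 72.94%

72.94%


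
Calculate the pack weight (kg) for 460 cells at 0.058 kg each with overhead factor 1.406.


m_pack = n * m_cell * overhead = 460 * 0.058 * 1.406 = 37.51 kg

37.51 kg


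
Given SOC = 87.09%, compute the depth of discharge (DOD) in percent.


Complement of SOC: DOD = 100% - 87.09% = 12.91%

12.91%


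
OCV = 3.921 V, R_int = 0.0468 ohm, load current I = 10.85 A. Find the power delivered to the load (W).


Step 1: V_terminal = OCV - I*R = 3.921 - 10.85 * 0.0468 = 3.4132 V
Step 2: P_out = V_terminal * I = 3.4132 * 10.85 = 37.03 W

37.03 W


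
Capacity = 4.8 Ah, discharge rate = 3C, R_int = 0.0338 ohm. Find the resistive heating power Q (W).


Step 1: I = C_rate * capacity = 3 * 4.8 = 14.4 A
Step 2: Q = I^2 * R = 14.4^2 * 0.0338 = 207.36 * 0.0338 = 7.009 W

7.009 W


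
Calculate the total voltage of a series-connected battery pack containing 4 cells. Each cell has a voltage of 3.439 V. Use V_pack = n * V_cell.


With 4 cells in series at 3.439 V each, V_pack = 13.756 V

13.756 V


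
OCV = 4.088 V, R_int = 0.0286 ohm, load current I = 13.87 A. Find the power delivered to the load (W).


Step 1: V_terminal = OCV - I*R = 4.088 - 13.87 * 0.0286 = 3.6913 V
Step 2: P_out = V_terminal * I = 3.6913 * 13.87 = 51.20 W

51.20 W


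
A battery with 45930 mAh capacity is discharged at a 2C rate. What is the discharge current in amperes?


Convert: capacity = 45930 mAh = 45.93 Ah
At 2C: I = 2 * 45.93 Ah = 91.86 A

91.86 A


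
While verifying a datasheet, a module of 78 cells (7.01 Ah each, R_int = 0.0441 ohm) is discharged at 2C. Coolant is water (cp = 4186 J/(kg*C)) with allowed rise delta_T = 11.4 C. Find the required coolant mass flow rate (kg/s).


Step 1: I = 2 * 7.01 = 14.02 A
Step 2: Q_cell = I^2 * R = 14.02^2 * 0.0441 = 8.6683 W
Step 3: Q_total = 78 * 8.6683 = 676.13 W
Step 4: m_dot = Q_total / (cp * dT) = 676.13 / (4186 * 11.4) = 0.01417 kg/s

0.01417 kg/s


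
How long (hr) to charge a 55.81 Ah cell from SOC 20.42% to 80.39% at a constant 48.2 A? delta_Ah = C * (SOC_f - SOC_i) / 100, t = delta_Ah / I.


delta_Ah = 55.81 * (80.39 - 20.42) / 100 = 33.469 Ah
t = delta_Ah / I = 33.469 / 48.2 = 0.6944 hr

0.6944 hr


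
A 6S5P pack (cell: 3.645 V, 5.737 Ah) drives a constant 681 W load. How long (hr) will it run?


Step 1: E_pack = Ns * V_cell * Np * C_cell = 6 * 3.645 * 5 * 5.737 = 627.34 Wh
Step 2: t = E_pack / P = 627.34 / 681 = 0.9212 hr

0.9212 hr


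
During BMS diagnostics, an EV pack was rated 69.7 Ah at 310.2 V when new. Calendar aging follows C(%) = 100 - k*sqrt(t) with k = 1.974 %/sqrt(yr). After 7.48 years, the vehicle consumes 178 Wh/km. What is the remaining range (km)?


Step 1: capacity retention = 100 - 1.974 * sqrt(7.48) = 100 - 1.974 * 2.735 = 94.601%
Step 2: C_now = 69.7 * 94.601/100 = 65.937 Ah
Step 3: E_pack = V * C_now = 310.2 * 65.937 = 20454 Wh
Step 4: range = E_pack / consumption = 20454 / 178 = 114.9 km

114.9 km


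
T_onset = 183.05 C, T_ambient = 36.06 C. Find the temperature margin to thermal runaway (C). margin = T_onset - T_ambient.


margin = T_onset - T_ambient = 183.05 - 36.06 = 146.99 C

146.99 C


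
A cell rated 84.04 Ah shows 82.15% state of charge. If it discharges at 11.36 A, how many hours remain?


Step 1: remaining = SOC/100 * C_total = 82.15/100 * 84.04 = 69.039 Ah
Step 2: t = remaining / I = 69.039 / 11.36 = 6.077 hr

6.077 hr


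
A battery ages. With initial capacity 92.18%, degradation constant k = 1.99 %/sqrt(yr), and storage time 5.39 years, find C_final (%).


sqrt(t) = sqrt(5.39) = 2.3216
C_final = 92.18 - 1.99 * 2.3216 = 87.56%

87.56%


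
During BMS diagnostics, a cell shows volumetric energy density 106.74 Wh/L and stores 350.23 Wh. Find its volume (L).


V = E / ED = 350.23 / 106.74 = 3.281 L

3.281 L


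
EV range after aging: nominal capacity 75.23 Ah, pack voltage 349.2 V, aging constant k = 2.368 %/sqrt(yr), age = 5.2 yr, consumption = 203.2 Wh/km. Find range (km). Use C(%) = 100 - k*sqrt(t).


Step 1: capacity retention = 100 - 2.368 * sqrt(5.2) = 100 - 2.368 * 2.2804 = 94.6%
Step 2: C_now = 75.23 * 94.6/100 = 71.168 Ah
Step 3: E_pack = V * C_now = 349.2 * 71.168 = 24852 Wh
Step 4: range = E_pack / consumption = 24852 / 203.2 = 122.3 km

122.3 km


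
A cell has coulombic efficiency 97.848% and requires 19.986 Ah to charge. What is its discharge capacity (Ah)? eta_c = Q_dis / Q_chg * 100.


Q_dis = eta/100 * Q_chg = 97.848/100 * 19.986 = 19.56 Ah

19.56 Ah


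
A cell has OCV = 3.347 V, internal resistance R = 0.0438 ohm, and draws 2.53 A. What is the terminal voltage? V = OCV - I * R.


V = OCV - I*R = 3.347 - 2.53 * 0.0438 = 3.236 V

3.236 V


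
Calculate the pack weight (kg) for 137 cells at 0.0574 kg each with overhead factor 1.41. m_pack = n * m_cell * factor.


Cell mass sum = 137 * 0.0574 = 7.8638 kg
With overhead 1.41: m_pack = 7.8638 * 1.41 = 11.09 kg

11.09 kg


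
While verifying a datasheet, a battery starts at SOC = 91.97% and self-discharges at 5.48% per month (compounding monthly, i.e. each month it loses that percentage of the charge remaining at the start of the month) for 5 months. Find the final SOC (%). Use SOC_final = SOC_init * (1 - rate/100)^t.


Monthly retention factor = 1 - 5.48/100 = 0.9452
Over 5 months: factor^5 = 0.75443
SOC_final = 91.97 * 0.75443 = 69.38%

69.38%


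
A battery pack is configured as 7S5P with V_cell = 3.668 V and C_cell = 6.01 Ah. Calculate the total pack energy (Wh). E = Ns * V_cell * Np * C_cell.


E = Ns * Vcell * Np * Ccell = 7 * 3.668 * 5 * 6.01 = 771.6 Wh

771.6 Wh


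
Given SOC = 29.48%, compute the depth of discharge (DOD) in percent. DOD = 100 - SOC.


Complement of SOC: DOD = 100% - 29.48% = 70.52%

70.52%


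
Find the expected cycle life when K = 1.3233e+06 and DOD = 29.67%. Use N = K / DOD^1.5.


DOD^1.5 = 161.61
N = K / DOD^1.5 = 1.3233e+06 / 161.61 = 8188

8188 cycles


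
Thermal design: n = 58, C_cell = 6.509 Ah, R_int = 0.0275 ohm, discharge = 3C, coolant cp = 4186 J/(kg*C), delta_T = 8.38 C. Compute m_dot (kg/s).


Step 1: I = 3 * 6.509 = 19.527 A
Step 2: Q_cell = I^2 * R = 19.527^2 * 0.0275 = 10.486 W
Step 3: Q_total = 58 * 10.486 = 608.19 W
Step 4: m_dot = Q_total / (cp * dT) = 608.19 / (4186 * 8.38) = 0.01734 kg/s

0.01734 kg/s


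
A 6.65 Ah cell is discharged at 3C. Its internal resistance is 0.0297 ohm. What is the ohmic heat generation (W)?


Step 1: I = C_rate * capacity = 3 * 6.65 = 19.95 A
Step 2: Q = I^2 * R = 19.95^2 * 0.0297 = 398 * 0.0297 = 11.82 W

11.82 W


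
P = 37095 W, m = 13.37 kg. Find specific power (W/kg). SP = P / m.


SP = P / m = 37095 / 13.37 = 2774 W/kg

2774 W/kg


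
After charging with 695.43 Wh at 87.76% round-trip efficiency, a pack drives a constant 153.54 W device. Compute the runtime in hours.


Step 1: E_discharge = eta/100 * E_charge = 87.76/100 * 695.43 = 610.31 Wh
Step 2: t = E_discharge / P = 610.31 / 153.54 = 3.975 hr

3.975 hr


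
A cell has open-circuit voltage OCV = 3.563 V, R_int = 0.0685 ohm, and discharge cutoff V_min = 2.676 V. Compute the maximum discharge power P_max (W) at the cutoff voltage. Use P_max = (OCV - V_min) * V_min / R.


P_max = (OCV - V_min) * V_min / R = (3.563 - 2.676) * 2.676 / 0.0685 = 0.887 * 2.676 / 0.0685 = 34.65 W

34.65 W


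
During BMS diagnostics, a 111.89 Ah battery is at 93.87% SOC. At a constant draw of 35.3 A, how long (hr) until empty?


Step 1: remaining = SOC/100 * C_total = 93.87/100 * 111.89 = 105.03 Ah
Step 2: t = remaining / I = 105.03 / 35.3 = 2.975 hr

2.975 hr


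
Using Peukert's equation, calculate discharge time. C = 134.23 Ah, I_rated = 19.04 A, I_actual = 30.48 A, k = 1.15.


t_rated = C / I_rated = 134.23 / 19.04 = 7.0499 hr
(I_rated/I)^k = (0.62467)^1.15 = 0.5821
t = t_rated * (I_rated/I)^k = 7.0499 * 0.5821 = 4.104 hr

4.104 hr


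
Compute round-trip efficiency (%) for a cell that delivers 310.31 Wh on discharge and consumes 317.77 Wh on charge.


Round-trip efficiency = 310.31/317.77 * 100% = 97.65%

97.65%


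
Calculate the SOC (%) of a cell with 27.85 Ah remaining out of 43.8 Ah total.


SOC% = 27.85 / 43.8 * 100 = 63.58%

63.58%


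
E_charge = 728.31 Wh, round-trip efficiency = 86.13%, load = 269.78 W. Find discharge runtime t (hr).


Step 1: E_discharge = eta/100 * E_charge = 86.13/100 * 728.31 = 627.29 Wh
Step 2: t = E_discharge / P = 627.29 / 269.78 = 2.325 hr

2.325 hr


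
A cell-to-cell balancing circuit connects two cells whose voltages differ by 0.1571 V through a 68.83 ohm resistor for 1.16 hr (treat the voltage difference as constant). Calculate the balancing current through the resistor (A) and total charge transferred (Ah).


First, Ohm's law: I_bal = 0.1571 V / 68.83 ohm = 0.0022824 A
Then Q = I * t = 0.0022824 A * 1.16 hr = 0.002648 Ah

I=0.0022824 A, Q=0.002648 Ah


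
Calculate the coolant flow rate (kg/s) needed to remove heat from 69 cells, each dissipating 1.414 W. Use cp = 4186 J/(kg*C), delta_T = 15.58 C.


Q_total = 69 * 1.414 = 97.566 W
m_dot = Q_total / (cp * dT) = 97.566 / (4186 * 15.58) = 0.001496 kg/s

0.001496 kg/s


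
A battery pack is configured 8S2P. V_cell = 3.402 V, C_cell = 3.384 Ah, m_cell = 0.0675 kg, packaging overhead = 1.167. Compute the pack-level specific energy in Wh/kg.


Step 1: V_pack = 8 * 3.402 = 27.216 V
Step 2: C_pack = 2 * 3.384 = 6.768 Ah
Step 3: E_pack = V_pack * C_pack = 27.216 * 6.768 = 184.2 Wh
Step 4: m_pack = 8 * 2 * 0.0675 * 1.167 = 1.2604 kg
Step 5: ED = E_pack / m_pack = 184.2 / 1.2604 = 146.1 Wh/kg

146.1 Wh/kg


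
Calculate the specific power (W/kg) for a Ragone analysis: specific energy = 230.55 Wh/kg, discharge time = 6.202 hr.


P_specific = E / t = 230.55 / 6.202 = 37.17 W/kg

37.17 W/kg


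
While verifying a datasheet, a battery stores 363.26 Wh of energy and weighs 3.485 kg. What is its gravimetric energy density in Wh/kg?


ED = E / m = 363.26 / 3.485 = 104.2 Wh/kg

104.2 Wh/kg


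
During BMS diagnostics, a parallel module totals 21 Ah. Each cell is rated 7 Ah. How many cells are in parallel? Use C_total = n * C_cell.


n = C_total / C_cell = 21 / 7 = 3

3


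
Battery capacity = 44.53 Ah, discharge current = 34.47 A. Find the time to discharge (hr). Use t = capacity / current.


t = capacity / current = 44.53 / 34.47 = 1.292 hr

1.292 hr


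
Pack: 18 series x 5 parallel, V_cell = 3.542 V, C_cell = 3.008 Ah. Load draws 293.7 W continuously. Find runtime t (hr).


Step 1: E_pack = Ns * V_cell * Np * C_cell = 18 * 3.542 * 5 * 3.008 = 958.89 Wh
Step 2: t = E_pack / P = 958.89 / 293.7 = 3.265 hr

3.265 hr


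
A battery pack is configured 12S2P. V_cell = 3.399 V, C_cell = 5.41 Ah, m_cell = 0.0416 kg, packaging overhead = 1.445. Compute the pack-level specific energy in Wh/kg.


Step 1: V_pack = 12 * 3.399 = 40.788 V
Step 2: C_pack = 2 * 5.41 = 10.82 Ah
Step 3: E_pack = V_pack * C_pack = 40.788 * 10.82 = 441.33 Wh
Step 4: m_pack = 12 * 2 * 0.0416 * 1.445 = 1.4427 kg
Step 5: ED = E_pack / m_pack = 441.33 / 1.4427 = 305.9 Wh/kg

305.9 Wh/kg


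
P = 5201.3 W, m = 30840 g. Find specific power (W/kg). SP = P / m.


Convert: m = 30840 g = 30.84 kg
Specific power = 5201.3 W / 30.84 kg = 168.7 W/kg

168.7 W/kg


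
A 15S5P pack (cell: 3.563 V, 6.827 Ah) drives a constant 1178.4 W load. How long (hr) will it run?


Step 1: E_pack = Ns * V_cell * Np * C_cell = 15 * 3.563 * 5 * 6.827 = 1824.3 Wh
Step 2: t = E_pack / P = 1824.3 / 1178.4 = 1.548 hr

1.548 hr


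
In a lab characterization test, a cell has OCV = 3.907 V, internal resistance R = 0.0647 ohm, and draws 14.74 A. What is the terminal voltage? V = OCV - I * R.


V = OCV - I*R = 3.907 - 14.74 * 0.0647 = 2.953 V

2.953 V


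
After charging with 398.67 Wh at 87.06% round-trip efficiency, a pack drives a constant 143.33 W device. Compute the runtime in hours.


Step 1: E_discharge = eta/100 * E_charge = 87.06/100 * 398.67 = 347.08 Wh
Step 2: t = E_discharge / P = 347.08 / 143.33 = 2.422 hr

2.422 hr


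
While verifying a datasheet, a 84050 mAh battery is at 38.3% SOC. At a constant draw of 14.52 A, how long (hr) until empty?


Convert: C_total = 84050 mAh = 84.05 Ah
Step 1: remaining = SOC/100 * C_total = 38.3/100 * 84.05 = 32.191 Ah
Step 2: t = remaining / I = 32.191 / 14.52 = 2.217 hr

2.217 hr


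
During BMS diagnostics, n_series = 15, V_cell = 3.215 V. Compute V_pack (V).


Series voltages add: 15 * 3.215 V = 48.225 V

48.225 V


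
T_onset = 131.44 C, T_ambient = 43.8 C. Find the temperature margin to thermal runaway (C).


Safety margin = 131.44 C - 43.8 C = 87.64 C

87.64 C


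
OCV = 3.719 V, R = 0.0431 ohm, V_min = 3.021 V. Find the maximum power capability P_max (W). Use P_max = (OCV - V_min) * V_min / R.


dV = OCV - V_min = 0.698 V (so I_max = dV / R)
P_max = dV * V_min / R = 0.698 * 3.021 / 0.0431 = 48.92 W

48.92 W


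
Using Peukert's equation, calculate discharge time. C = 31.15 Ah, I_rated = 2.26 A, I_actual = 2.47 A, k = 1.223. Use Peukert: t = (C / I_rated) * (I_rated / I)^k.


Step 1: t_rated = C / I_rated = 31.15 / 2.26 = 13.783 hr
Step 2: ratio = 2.26 / 2.47 = 0.91498
Step 3: ratio^k = 0.91498^1.223 = 0.89703
Step 4: t = t_rated * ratio^k = 13.783 * 0.89703 = 12.36 hr

12.36 hr


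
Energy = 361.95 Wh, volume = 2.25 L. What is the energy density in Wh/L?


ED = E / V = 361.95 / 2.25 = 160.9 Wh/L

160.9 Wh/L


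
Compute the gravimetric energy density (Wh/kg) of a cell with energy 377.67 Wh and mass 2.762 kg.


Specific energy = 377.67 Wh / 2.762 kg = 136.7 Wh/kg

136.7 Wh/kg


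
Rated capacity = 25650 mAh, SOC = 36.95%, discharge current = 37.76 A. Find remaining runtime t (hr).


Convert: C_total = 25650 mAh = 25.65 Ah
Step 1: remaining = SOC/100 * C_total = 36.95/100 * 25.65 = 9.4777 Ah
Step 2: t = remaining / I = 9.4777 / 37.76 = 0.2510 hr

0.2510 hr


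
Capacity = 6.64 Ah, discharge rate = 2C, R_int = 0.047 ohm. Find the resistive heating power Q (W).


Step 1: I = C_rate * capacity = 2 * 6.64 = 13.28 A
Step 2: Q = I^2 * R = 13.28^2 * 0.047 = 176.36 * 0.047 = 8.289 W

8.289 W


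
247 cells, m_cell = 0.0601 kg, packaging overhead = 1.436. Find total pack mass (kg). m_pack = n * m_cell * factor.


m_pack = n * m_cell * overhead = 247 * 0.0601 * 1.436 = 21.32 kg

21.32 kg


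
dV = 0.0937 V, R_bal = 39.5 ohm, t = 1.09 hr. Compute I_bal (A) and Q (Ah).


First, Ohm's law: I_bal = 0.0937 V / 39.5 ohm = 0.0023722 A
Then Q = I * t = 0.0023722 A * 1.09 hr = 0.002586 Ah

I=0.0023722 A, Q=0.002586 Ah


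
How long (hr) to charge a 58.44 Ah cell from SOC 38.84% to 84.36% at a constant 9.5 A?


Step 1: dSOC = 84.36% - 38.84% = 45.52%
Step 2: delta_Ah = 58.44 * 45.52 / 100 = 26.602 Ah
Step 3: t = 26.602 / 9.5 = 2.800 hr

2.800 hr


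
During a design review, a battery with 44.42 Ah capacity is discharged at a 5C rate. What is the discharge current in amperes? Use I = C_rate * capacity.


I = C_rate * capacity = 5 * 44.42 = 222.1 A

222.1 A


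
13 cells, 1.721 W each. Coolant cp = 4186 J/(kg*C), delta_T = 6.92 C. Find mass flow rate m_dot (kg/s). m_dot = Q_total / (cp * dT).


Q_total = 13 * 1.721 = 22.373 W
m_dot = Q_total / (cp * dT) = 22.373 / (4186 * 6.92) = 7.724e-04 kg/s

7.724e-04 kg/s


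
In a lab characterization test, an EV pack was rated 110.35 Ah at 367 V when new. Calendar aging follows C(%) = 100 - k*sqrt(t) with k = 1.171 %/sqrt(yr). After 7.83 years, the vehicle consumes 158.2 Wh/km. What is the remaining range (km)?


Step 1: capacity retention = 100 - 1.171 * sqrt(7.83) = 100 - 1.171 * 2.7982 = 96.723%
Step 2: C_now = 110.35 * 96.723/100 = 106.73 Ah
Step 3: E_pack = V * C_now = 367 * 106.73 = 39170 Wh
Step 4: range = E_pack / consumption = 39170 / 158.2 = 247.6 km

247.6 km


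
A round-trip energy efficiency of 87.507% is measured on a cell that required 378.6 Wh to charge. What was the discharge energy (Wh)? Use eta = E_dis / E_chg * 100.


E_dis = eta/100 * E_chg = 87.507/100 * 378.6 = 331.3 Wh

331.3 Wh


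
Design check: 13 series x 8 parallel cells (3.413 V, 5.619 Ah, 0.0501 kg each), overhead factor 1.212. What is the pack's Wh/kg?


Step 1: V_pack = 13 * 3.413 = 44.369 V
Step 2: C_pack = 8 * 5.619 = 44.952 Ah
Step 3: E_pack = V_pack * C_pack = 44.369 * 44.952 = 1994.5 Wh
Step 4: m_pack = 13 * 8 * 0.0501 * 1.212 = 6.315 kg
Step 5: ED = E_pack / m_pack = 1994.5 / 6.315 = 315.8 Wh/kg

315.8 Wh/kg


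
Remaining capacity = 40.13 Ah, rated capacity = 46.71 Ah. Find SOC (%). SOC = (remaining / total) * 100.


SOC% = 40.13 / 46.71 * 100 = 85.91%

85.91%


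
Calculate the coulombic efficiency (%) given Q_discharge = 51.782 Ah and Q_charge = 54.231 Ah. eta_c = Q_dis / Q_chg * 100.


eta_c = Q_dis / Q_chg * 100 = 51.782 / 54.231 * 100 = 95.48%

95.48%


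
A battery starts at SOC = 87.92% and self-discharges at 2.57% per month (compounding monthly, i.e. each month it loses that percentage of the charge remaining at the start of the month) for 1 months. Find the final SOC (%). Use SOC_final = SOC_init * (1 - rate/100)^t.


decay = (1 - 2.57/100)^1 = 0.9743
SOC_final = 87.92 * 0.9743 = 85.66%

85.66%


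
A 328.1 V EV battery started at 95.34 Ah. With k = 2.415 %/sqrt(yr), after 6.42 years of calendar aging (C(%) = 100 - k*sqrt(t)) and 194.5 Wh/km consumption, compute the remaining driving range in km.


Step 1: capacity retention = 100 - 2.415 * sqrt(6.42) = 100 - 2.415 * 2.5338 = 93.881%
Step 2: C_now = 95.34 * 93.881/100 = 89.506 Ah
Step 3: E_pack = V * C_now = 328.1 * 89.506 = 29367 Wh
Step 4: range = E_pack / consumption = 29367 / 194.5 = 151.0 km

151.0 km


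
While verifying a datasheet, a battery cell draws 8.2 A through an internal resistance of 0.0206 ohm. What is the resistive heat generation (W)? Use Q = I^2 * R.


I^2 = 67.24
Q = 67.24 * 0.0206 = 1.385 W

1.385 W


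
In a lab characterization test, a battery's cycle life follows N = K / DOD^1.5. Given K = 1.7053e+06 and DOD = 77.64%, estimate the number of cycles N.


DOD^1.5 = 684.11
N = K / DOD^1.5 = 1.7053e+06 / 684.11 = 2493

2493 cycles


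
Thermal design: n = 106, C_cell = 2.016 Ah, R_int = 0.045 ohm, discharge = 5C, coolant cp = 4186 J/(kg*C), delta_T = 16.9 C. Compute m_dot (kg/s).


Step 1: I = 5 * 2.016 = 10.08 A
Step 2: Q_cell = I^2 * R = 10.08^2 * 0.045 = 4.5723 W
Step 3: Q_total = 106 * 4.5723 = 484.66 W
Step 4: m_dot = Q_total / (cp * dT) = 484.66 / (4186 * 16.9) = 0.006851 kg/s

0.006851 kg/s


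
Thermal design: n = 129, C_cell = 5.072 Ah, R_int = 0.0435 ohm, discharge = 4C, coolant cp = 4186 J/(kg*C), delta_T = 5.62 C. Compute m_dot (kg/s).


Step 1: I = 4 * 5.072 = 20.288 A
Step 2: Q_cell = I^2 * R = 20.288^2 * 0.0435 = 17.905 W
Step 3: Q_total = 129 * 17.905 = 2309.7 W
Step 4: m_dot = Q_total / (cp * dT) = 2309.7 / (4186 * 5.62) = 0.09818 kg/s

0.09818 kg/s


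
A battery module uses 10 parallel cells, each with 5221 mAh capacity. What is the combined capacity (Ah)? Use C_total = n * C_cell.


Convert: C_cell = 5221 mAh = 5.221 Ah
C_total = 10 * 5.221 = 52.21 Ah

52.21 Ah


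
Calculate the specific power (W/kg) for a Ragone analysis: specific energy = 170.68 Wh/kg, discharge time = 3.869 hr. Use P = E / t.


P_specific = E / t = 170.68 / 3.869 = 44.11 W/kg

44.11 W/kg


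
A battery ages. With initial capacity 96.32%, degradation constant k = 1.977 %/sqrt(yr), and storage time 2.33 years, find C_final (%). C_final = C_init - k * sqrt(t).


sqrt(t) = sqrt(2.33) = 1.5264
C_final = 96.32 - 1.977 * 1.5264 = 93.30%

93.30%


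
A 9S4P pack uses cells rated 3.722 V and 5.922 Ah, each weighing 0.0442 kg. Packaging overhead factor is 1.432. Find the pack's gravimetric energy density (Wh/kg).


Step 1: V_pack = 9 * 3.722 = 33.498 V
Step 2: C_pack = 4 * 5.922 = 23.688 Ah
Step 3: E_pack = V_pack * C_pack = 33.498 * 23.688 = 793.5 Wh
Step 4: m_pack = 9 * 4 * 0.0442 * 1.432 = 2.2786 kg
Step 5: ED = E_pack / m_pack = 793.5 / 2.2786 = 348.2 Wh/kg

348.2 Wh/kg


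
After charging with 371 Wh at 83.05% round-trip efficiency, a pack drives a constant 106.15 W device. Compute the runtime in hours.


Step 1: E_discharge = eta/100 * E_charge = 83.05/100 * 371 = 308.12 Wh
Step 2: t = E_discharge / P = 308.12 / 106.15 = 2.903 hr

2.903 hr


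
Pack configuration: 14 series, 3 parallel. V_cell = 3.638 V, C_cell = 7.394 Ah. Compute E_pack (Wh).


V_pack = 14 * 3.638 = 50.932 V
C_pack = 3 * 7.394 = 22.182 Ah
E = V_pack * C_pack = 50.932 * 22.182 = 1130 Wh

1130 Wh


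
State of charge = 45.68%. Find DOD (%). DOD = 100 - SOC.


Complement of SOC: DOD = 100% - 45.68% = 54.32%

54.32%


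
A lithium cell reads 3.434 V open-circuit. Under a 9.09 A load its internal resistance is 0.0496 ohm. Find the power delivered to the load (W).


Step 1: V_terminal = OCV - I*R = 3.434 - 9.09 * 0.0496 = 2.9831 V
Step 2: P_out = V_terminal * I = 2.9831 * 9.09 = 27.12 W

27.12 W


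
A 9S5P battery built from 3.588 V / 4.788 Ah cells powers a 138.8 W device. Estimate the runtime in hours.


Step 1: E_pack = Ns * V_cell * Np * C_cell = 9 * 3.588 * 5 * 4.788 = 773.07 Wh
Step 2: t = E_pack / P = 773.07 / 138.8 = 5.570 hr

5.570 hr


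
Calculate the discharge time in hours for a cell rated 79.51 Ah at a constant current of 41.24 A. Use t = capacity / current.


Runtime = 79.51 Ah / 41.24 A = 1.928 hr

1.928 hr


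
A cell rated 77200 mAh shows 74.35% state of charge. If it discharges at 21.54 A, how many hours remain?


Convert: C_total = 77200 mAh = 77.2 Ah
Step 1: remaining = SOC/100 * C_total = 74.35/100 * 77.2 = 57.398 Ah
Step 2: t = remaining / I = 57.398 / 21.54 = 2.665 hr

2.665 hr


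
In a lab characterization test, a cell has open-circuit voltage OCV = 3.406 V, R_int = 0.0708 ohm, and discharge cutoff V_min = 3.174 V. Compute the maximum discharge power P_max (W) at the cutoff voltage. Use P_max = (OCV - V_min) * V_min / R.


dV = OCV - V_min = 0.232 V (so I_max = dV / R)
P_max = dV * V_min / R = 0.232 * 3.174 / 0.0708 = 10.40 W

10.40 W


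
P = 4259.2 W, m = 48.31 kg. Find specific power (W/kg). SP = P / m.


SP = P / m = 4259.2 / 48.31 = 88.16 W/kg

88.16 W/kg


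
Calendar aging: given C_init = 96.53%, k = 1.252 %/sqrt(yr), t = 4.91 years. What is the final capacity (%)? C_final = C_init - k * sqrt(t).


Step 1: sqrt(4.91 yr) = 2.2159
Step 2: drop = 1.252 * 2.2159 = 2.7743
Step 3: C_final = 96.53 - 2.7743 = 93.76%

93.76%


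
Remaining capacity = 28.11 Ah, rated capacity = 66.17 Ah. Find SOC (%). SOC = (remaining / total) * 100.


SOC = (remaining / total) * 100 = (28.11 / 66.17) * 100 = 42.48%

42.48%


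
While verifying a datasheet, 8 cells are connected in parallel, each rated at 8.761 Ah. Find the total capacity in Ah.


C_total = 8 * 8.761 = 70.088 Ah

70.088 Ah


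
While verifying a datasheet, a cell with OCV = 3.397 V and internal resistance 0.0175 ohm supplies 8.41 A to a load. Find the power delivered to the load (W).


Step 1: V_terminal = OCV - I*R = 3.397 - 8.41 * 0.0175 = 3.2498 V
Step 2: P_out = V_terminal * I = 3.2498 * 8.41 = 27.33 W

27.33 W


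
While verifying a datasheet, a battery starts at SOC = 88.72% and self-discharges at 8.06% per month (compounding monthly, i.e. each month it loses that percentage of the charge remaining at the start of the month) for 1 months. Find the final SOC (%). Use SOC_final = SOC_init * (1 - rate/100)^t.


Monthly retention factor = 1 - 8.06/100 = 0.9194
Over 1 months: factor^1 = 0.9194
SOC_final = 88.72 * 0.9194 = 81.57%

81.57%
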